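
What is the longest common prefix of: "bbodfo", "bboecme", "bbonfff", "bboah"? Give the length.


Words: bbodfo, bboecme, bbonfff, bboah
  Position 0: all 'b' => match
  Position 1: all 'b' => match
  Position 2: all 'o' => match
  Position 3: ('d', 'e', 'n', 'a') => mismatch, stop
LCP = "bbo" (length 3)

3


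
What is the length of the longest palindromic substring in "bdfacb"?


Input: "bdfacb"
Checking substrings for palindromes:
  No multi-char palindromic substrings found
Longest palindromic substring: "b" with length 1

1


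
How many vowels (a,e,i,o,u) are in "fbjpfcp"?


Input: fbjpfcp
Checking each character:
  'f' at position 0: consonant
  'b' at position 1: consonant
  'j' at position 2: consonant
  'p' at position 3: consonant
  'f' at position 4: consonant
  'c' at position 5: consonant
  'p' at position 6: consonant
Total vowels: 0

0


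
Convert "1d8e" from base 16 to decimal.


Input: "1d8e" in base 16
Positional expansion:
  Digit '1' (value 1) x 16^3 = 4096
  Digit 'd' (value 13) x 16^2 = 3328
  Digit '8' (value 8) x 16^1 = 128
  Digit 'e' (value 14) x 16^0 = 14
Sum = 7566

7566


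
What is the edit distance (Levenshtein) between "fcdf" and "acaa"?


Computing edit distance: "fcdf" -> "acaa"
DP table:
           a    c    a    a
      0    1    2    3    4
  f   1    1    2    3    4
  c   2    2    1    2    3
  d   3    3    2    2    3
  f   4    4    3    3    3
Edit distance = dp[4][4] = 3

3


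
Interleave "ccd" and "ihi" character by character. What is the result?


Interleaving "ccd" and "ihi":
  Position 0: 'c' from first, 'i' from second => "ci"
  Position 1: 'c' from first, 'h' from second => "ch"
  Position 2: 'd' from first, 'i' from second => "di"
Result: cichdi

cichdi


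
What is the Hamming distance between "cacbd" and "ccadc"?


Comparing "cacbd" and "ccadc" position by position:
  Position 0: 'c' vs 'c' => same
  Position 1: 'a' vs 'c' => differ
  Position 2: 'c' vs 'a' => differ
  Position 3: 'b' vs 'd' => differ
  Position 4: 'd' vs 'c' => differ
Total differences (Hamming distance): 4

4


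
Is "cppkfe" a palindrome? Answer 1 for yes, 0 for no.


Input: cppkfe
Reversed: efkppc
  Compare pos 0 ('c') with pos 5 ('e'): MISMATCH
  Compare pos 1 ('p') with pos 4 ('f'): MISMATCH
  Compare pos 2 ('p') with pos 3 ('k'): MISMATCH
Result: not a palindrome

0


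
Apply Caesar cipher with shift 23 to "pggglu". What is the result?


Caesar cipher: shift "pggglu" by 23
  'p' (pos 15) + 23 = pos 12 = 'm'
  'g' (pos 6) + 23 = pos 3 = 'd'
  'g' (pos 6) + 23 = pos 3 = 'd'
  'g' (pos 6) + 23 = pos 3 = 'd'
  'l' (pos 11) + 23 = pos 8 = 'i'
  'u' (pos 20) + 23 = pos 17 = 'r'
Result: mdddir

mdddir


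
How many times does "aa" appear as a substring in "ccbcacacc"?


Searching for "aa" in "ccbcacacc"
Scanning each position:
  Position 0: "cc" => no
  Position 1: "cb" => no
  Position 2: "bc" => no
  Position 3: "ca" => no
  Position 4: "ac" => no
  Position 5: "ca" => no
  Position 6: "ac" => no
  Position 7: "cc" => no
Total occurrences: 0

0


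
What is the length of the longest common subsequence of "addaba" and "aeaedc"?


LCS of "addaba" and "aeaedc"
DP table:
           a    e    a    e    d    c
      0    0    0    0    0    0    0
  a   0    1    1    1    1    1    1
  d   0    1    1    1    1    2    2
  d   0    1    1    1    1    2    2
  a   0    1    1    2    2    2    2
  b   0    1    1    2    2    2    2
  a   0    1    1    2    2    2    2
LCS length = dp[6][6] = 2

2


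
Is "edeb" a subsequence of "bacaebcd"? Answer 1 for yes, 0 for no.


Check if "edeb" is a subsequence of "bacaebcd"
Greedy scan:
  Position 0 ('b'): no match needed
  Position 1 ('a'): no match needed
  Position 2 ('c'): no match needed
  Position 3 ('a'): no match needed
  Position 4 ('e'): matches sub[0] = 'e'
  Position 5 ('b'): no match needed
  Position 6 ('c'): no match needed
  Position 7 ('d'): matches sub[1] = 'd'
Only matched 2/4 characters => not a subsequence

0


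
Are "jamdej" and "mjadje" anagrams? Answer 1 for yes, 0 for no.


Strings: "jamdej", "mjadje"
Sorted first:  adejjm
Sorted second: adejjm
Sorted forms match => anagrams

1


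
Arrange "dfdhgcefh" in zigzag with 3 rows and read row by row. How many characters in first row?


Zigzag "dfdhgcefh" into 3 rows:
Placing characters:
  'd' => row 0
  'f' => row 1
  'd' => row 2
  'h' => row 1
  'g' => row 0
  'c' => row 1
  'e' => row 2
  'f' => row 1
  'h' => row 0
Rows:
  Row 0: "dgh"
  Row 1: "fhcf"
  Row 2: "de"
First row length: 3

3


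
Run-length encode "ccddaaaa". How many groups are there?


Input: ccddaaaa
Scanning for consecutive runs:
  Group 1: 'c' x 2 (positions 0-1)
  Group 2: 'd' x 2 (positions 2-3)
  Group 3: 'a' x 4 (positions 4-7)
Total groups: 3

3


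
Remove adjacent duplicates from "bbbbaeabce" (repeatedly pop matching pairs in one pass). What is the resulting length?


Input: bbbbaeabce
Stack-based adjacent duplicate removal:
  Read 'b': push. Stack: b
  Read 'b': matches stack top 'b' => pop. Stack: (empty)
  Read 'b': push. Stack: b
  Read 'b': matches stack top 'b' => pop. Stack: (empty)
  Read 'a': push. Stack: a
  Read 'e': push. Stack: ae
  Read 'a': push. Stack: aea
  Read 'b': push. Stack: aeab
  Read 'c': push. Stack: aeabc
  Read 'e': push. Stack: aeabce
Final stack: "aeabce" (length 6)

6


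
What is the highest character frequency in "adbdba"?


Input: adbdba
Character counts:
  'a': 2
  'b': 2
  'd': 2
Maximum frequency: 2

2


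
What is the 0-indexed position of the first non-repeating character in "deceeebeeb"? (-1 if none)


Input: deceeebeeb
Character frequencies:
  'b': 2
  'c': 1
  'd': 1
  'e': 6
Scanning left to right for freq == 1:
  Position 0 ('d'): unique! => answer = 0

0


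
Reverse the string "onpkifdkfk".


Input: onpkifdkfk
Reading characters right to left:
  Position 9: 'k'
  Position 8: 'f'
  Position 7: 'k'
  Position 6: 'd'
  Position 5: 'f'
  Position 4: 'i'
  Position 3: 'k'
  Position 2: 'p'
  Position 1: 'n'
  Position 0: 'o'
Reversed: kfkdfikpno

kfkdfikpno


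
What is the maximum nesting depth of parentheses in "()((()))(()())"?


Input: "()((()))(()())"
Tracking depth:
  Position 0 '(': depth becomes 1
  Position 1 ')': depth becomes 0
  Position 2 '(': depth becomes 1
  Position 3 '(': depth becomes 2
  Position 4 '(': depth becomes 3
  Position 5 ')': depth becomes 2
  Position 6 ')': depth becomes 1
  Position 7 ')': depth becomes 0
  Position 8 '(': depth becomes 1
  Position 9 '(': depth becomes 2
  Position 10 ')': depth becomes 1
  Position 11 '(': depth becomes 2
  Position 12 ')': depth becomes 1
  Position 13 ')': depth becomes 0
Maximum depth reached: 3

3


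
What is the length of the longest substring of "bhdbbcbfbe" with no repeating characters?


Input: "bhdbbcbfbe"
Sliding window (track last position of each char):
  Position 0 ('b'): window [0,0] length 1 -- new best
  Position 1 ('h'): window [0,1] length 2 -- new best
  Position 2 ('d'): window [0,2] length 3 -- new best
  Position 3 ('b'): repeat (last at 0), move window start to 1
  Position 3 ('b'): window [1,3] length 3
  Position 4 ('b'): repeat (last at 3), move window start to 4
  Position 4 ('b'): window [4,4] length 1
  Position 5 ('c'): window [4,5] length 2
  Position 6 ('b'): repeat (last at 4), move window start to 5
  Position 6 ('b'): window [5,6] length 2
  Position 7 ('f'): window [5,7] length 3
  Position 8 ('b'): repeat (last at 6), move window start to 7
  Position 8 ('b'): window [7,8] length 2
  Position 9 ('e'): window [7,9] length 3
Longest substring with no repeats: "bhd" with length 3

3


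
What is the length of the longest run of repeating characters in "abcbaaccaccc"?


Input: "abcbaaccaccc"
Scanning for longest run:
  Position 1 ('b'): new char, reset run to 1
  Position 2 ('c'): new char, reset run to 1
  Position 3 ('b'): new char, reset run to 1
  Position 4 ('a'): new char, reset run to 1
  Position 5 ('a'): continues run of 'a', length=2
  Position 6 ('c'): new char, reset run to 1
  Position 7 ('c'): continues run of 'c', length=2
  Position 8 ('a'): new char, reset run to 1
  Position 9 ('c'): new char, reset run to 1
  Position 10 ('c'): continues run of 'c', length=2
  Position 11 ('c'): continues run of 'c', length=3
Longest run: 'c' with length 3

3


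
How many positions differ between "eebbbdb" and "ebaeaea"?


Comparing "eebbbdb" and "ebaeaea" position by position:
  Position 0: 'e' vs 'e' => same
  Position 1: 'e' vs 'b' => DIFFER
  Position 2: 'b' vs 'a' => DIFFER
  Position 3: 'b' vs 'e' => DIFFER
  Position 4: 'b' vs 'a' => DIFFER
  Position 5: 'd' vs 'e' => DIFFER
  Position 6: 'b' vs 'a' => DIFFER
Positions that differ: 6

6


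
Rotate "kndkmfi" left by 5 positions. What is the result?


Input: "kndkmfi", rotate left by 5
First 5 characters: "kndkm"
Remaining characters: "fi"
Concatenate remaining + first: "fi" + "kndkm" = "fikndkm"

fikndkm


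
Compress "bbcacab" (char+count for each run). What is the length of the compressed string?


Input: bbcacab
Runs:
  'b' x 2 => "b2"
  'c' x 1 => "c1"
  'a' x 1 => "a1"
  'c' x 1 => "c1"
  'a' x 1 => "a1"
  'b' x 1 => "b1"
Compressed: "b2c1a1c1a1b1"
Compressed length: 12

12


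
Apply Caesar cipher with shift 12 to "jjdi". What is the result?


Caesar cipher: shift "jjdi" by 12
  'j' (pos 9) + 12 = pos 21 = 'v'
  'j' (pos 9) + 12 = pos 21 = 'v'
  'd' (pos 3) + 12 = pos 15 = 'p'
  'i' (pos 8) + 12 = pos 20 = 'u'
Result: vvpu

vvpu


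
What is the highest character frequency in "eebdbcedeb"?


Input: eebdbcedeb
Character counts:
  'b': 3
  'c': 1
  'd': 2
  'e': 4
Maximum frequency: 4

4


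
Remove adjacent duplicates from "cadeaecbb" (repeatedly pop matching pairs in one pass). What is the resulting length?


Input: cadeaecbb
Stack-based adjacent duplicate removal:
  Read 'c': push. Stack: c
  Read 'a': push. Stack: ca
  Read 'd': push. Stack: cad
  Read 'e': push. Stack: cade
  Read 'a': push. Stack: cadea
  Read 'e': push. Stack: cadeae
  Read 'c': push. Stack: cadeaec
  Read 'b': push. Stack: cadeaecb
  Read 'b': matches stack top 'b' => pop. Stack: cadeaec
Final stack: "cadeaec" (length 7)

7


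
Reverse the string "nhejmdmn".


Input: nhejmdmn
Reading characters right to left:
  Position 7: 'n'
  Position 6: 'm'
  Position 5: 'd'
  Position 4: 'm'
  Position 3: 'j'
  Position 2: 'e'
  Position 1: 'h'
  Position 0: 'n'
Reversed: nmdmjehn

nmdmjehn


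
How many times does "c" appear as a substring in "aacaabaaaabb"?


Searching for "c" in "aacaabaaaabb"
Scanning each position:
  Position 0: "a" => no
  Position 1: "a" => no
  Position 2: "c" => MATCH
  Position 3: "a" => no
  Position 4: "a" => no
  Position 5: "b" => no
  Position 6: "a" => no
  Position 7: "a" => no
  Position 8: "a" => no
  Position 9: "a" => no
  Position 10: "b" => no
  Position 11: "b" => no
Total occurrences: 1

1


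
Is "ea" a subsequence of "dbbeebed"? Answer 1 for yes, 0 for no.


Check if "ea" is a subsequence of "dbbeebed"
Greedy scan:
  Position 0 ('d'): no match needed
  Position 1 ('b'): no match needed
  Position 2 ('b'): no match needed
  Position 3 ('e'): matches sub[0] = 'e'
  Position 4 ('e'): no match needed
  Position 5 ('b'): no match needed
  Position 6 ('e'): no match needed
  Position 7 ('d'): no match needed
Only matched 1/2 characters => not a subsequence

0


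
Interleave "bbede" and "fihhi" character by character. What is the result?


Interleaving "bbede" and "fihhi":
  Position 0: 'b' from first, 'f' from second => "bf"
  Position 1: 'b' from first, 'i' from second => "bi"
  Position 2: 'e' from first, 'h' from second => "eh"
  Position 3: 'd' from first, 'h' from second => "dh"
  Position 4: 'e' from first, 'i' from second => "ei"
Result: bfbiehdhei

bfbiehdhei


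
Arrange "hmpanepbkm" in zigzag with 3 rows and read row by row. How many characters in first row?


Zigzag "hmpanepbkm" into 3 rows:
Placing characters:
  'h' => row 0
  'm' => row 1
  'p' => row 2
  'a' => row 1
  'n' => row 0
  'e' => row 1
  'p' => row 2
  'b' => row 1
  'k' => row 0
  'm' => row 1
Rows:
  Row 0: "hnk"
  Row 1: "maebm"
  Row 2: "pp"
First row length: 3

3


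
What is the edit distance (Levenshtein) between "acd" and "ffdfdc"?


Computing edit distance: "acd" -> "ffdfdc"
DP table:
           f    f    d    f    d    c
      0    1    2    3    4    5    6
  a   1    1    2    3    4    5    6
  c   2    2    2    3    4    5    5
  d   3    3    3    2    3    4    5
Edit distance = dp[3][6] = 5

5


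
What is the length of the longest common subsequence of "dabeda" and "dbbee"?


LCS of "dabeda" and "dbbee"
DP table:
           d    b    b    e    e
      0    0    0    0    0    0
  d   0    1    1    1    1    1
  a   0    1    1    1    1    1
  b   0    1    2    2    2    2
  e   0    1    2    2    3    3
  d   0    1    2    2    3    3
  a   0    1    2    2    3    3
LCS length = dp[6][5] = 3

3


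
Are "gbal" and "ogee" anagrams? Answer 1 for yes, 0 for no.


Strings: "gbal", "ogee"
Sorted first:  abgl
Sorted second: eego
Differ at position 0: 'a' vs 'e' => not anagrams

0


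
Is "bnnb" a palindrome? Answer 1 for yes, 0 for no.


Input: bnnb
Reversed: bnnb
  Compare pos 0 ('b') with pos 3 ('b'): match
  Compare pos 1 ('n') with pos 2 ('n'): match
Result: palindrome

1


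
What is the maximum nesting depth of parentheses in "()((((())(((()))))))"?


Input: "()((((())(((()))))))"
Tracking depth:
  Position 0 '(': depth becomes 1
  Position 1 ')': depth becomes 0
  Position 2 '(': depth becomes 1
  Position 3 '(': depth becomes 2
  Position 4 '(': depth becomes 3
  Position 5 '(': depth becomes 4
  Position 6 '(': depth becomes 5
  Position 7 ')': depth becomes 4
  Position 8 ')': depth becomes 3
  Position 9 '(': depth becomes 4
  Position 10 '(': depth becomes 5
  Position 11 '(': depth becomes 6
  Position 12 '(': depth becomes 7
  Position 13 ')': depth becomes 6
  Position 14 ')': depth becomes 5
  Position 15 ')': depth becomes 4
  Position 16 ')': depth becomes 3
  Position 17 ')': depth becomes 2
  Position 18 ')': depth becomes 1
  Position 19 ')': depth becomes 0
Maximum depth reached: 7

7


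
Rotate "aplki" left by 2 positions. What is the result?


Input: "aplki", rotate left by 2
First 2 characters: "ap"
Remaining characters: "lki"
Concatenate remaining + first: "lki" + "ap" = "lkiap"

lkiap


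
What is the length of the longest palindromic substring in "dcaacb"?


Input: "dcaacb"
Checking substrings for palindromes:
  [1:5] "caac" (len 4) => palindrome
  [2:4] "aa" (len 2) => palindrome
Longest palindromic substring: "caac" with length 4

4


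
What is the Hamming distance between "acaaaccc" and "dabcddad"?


Comparing "acaaaccc" and "dabcddad" position by position:
  Position 0: 'a' vs 'd' => differ
  Position 1: 'c' vs 'a' => differ
  Position 2: 'a' vs 'b' => differ
  Position 3: 'a' vs 'c' => differ
  Position 4: 'a' vs 'd' => differ
  Position 5: 'c' vs 'd' => differ
  Position 6: 'c' vs 'a' => differ
  Position 7: 'c' vs 'd' => differ
Total differences (Hamming distance): 8

8


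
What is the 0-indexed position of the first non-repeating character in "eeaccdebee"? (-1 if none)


Input: eeaccdebee
Character frequencies:
  'a': 1
  'b': 1
  'c': 2
  'd': 1
  'e': 5
Scanning left to right for freq == 1:
  Position 0 ('e'): freq=5, skip
  Position 1 ('e'): freq=5, skip
  Position 2 ('a'): unique! => answer = 2

2


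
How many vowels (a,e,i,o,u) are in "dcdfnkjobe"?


Input: dcdfnkjobe
Checking each character:
  'd' at position 0: consonant
  'c' at position 1: consonant
  'd' at position 2: consonant
  'f' at position 3: consonant
  'n' at position 4: consonant
  'k' at position 5: consonant
  'j' at position 6: consonant
  'o' at position 7: vowel (running total: 1)
  'b' at position 8: consonant
  'e' at position 9: vowel (running total: 2)
Total vowels: 2

2


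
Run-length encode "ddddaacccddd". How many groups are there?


Input: ddddaacccddd
Scanning for consecutive runs:
  Group 1: 'd' x 4 (positions 0-3)
  Group 2: 'a' x 2 (positions 4-5)
  Group 3: 'c' x 3 (positions 6-8)
  Group 4: 'd' x 3 (positions 9-11)
Total groups: 4

4


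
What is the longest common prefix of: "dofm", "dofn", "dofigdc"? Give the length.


Words: dofm, dofn, dofigdc
  Position 0: all 'd' => match
  Position 1: all 'o' => match
  Position 2: all 'f' => match
  Position 3: ('m', 'n', 'i') => mismatch, stop
LCP = "dof" (length 3)

3


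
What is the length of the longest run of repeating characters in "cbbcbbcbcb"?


Input: "cbbcbbcbcb"
Scanning for longest run:
  Position 1 ('b'): new char, reset run to 1
  Position 2 ('b'): continues run of 'b', length=2
  Position 3 ('c'): new char, reset run to 1
  Position 4 ('b'): new char, reset run to 1
  Position 5 ('b'): continues run of 'b', length=2
  Position 6 ('c'): new char, reset run to 1
  Position 7 ('b'): new char, reset run to 1
  Position 8 ('c'): new char, reset run to 1
  Position 9 ('b'): new char, reset run to 1
Longest run: 'b' with length 2

2


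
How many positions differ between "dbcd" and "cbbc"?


Comparing "dbcd" and "cbbc" position by position:
  Position 0: 'd' vs 'c' => DIFFER
  Position 1: 'b' vs 'b' => same
  Position 2: 'c' vs 'b' => DIFFER
  Position 3: 'd' vs 'c' => DIFFER
Positions that differ: 3

3


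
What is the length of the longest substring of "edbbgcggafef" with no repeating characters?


Input: "edbbgcggafef"
Sliding window (track last position of each char):
  Position 0 ('e'): window [0,0] length 1 -- new best
  Position 1 ('d'): window [0,1] length 2 -- new best
  Position 2 ('b'): window [0,2] length 3 -- new best
  Position 3 ('b'): repeat (last at 2), move window start to 3
  Position 3 ('b'): window [3,3] length 1
  Position 4 ('g'): window [3,4] length 2
  Position 5 ('c'): window [3,5] length 3
  Position 6 ('g'): repeat (last at 4), move window start to 5
  Position 6 ('g'): window [5,6] length 2
  Position 7 ('g'): repeat (last at 6), move window start to 7
  Position 7 ('g'): window [7,7] length 1
  Position 8 ('a'): window [7,8] length 2
  Position 9 ('f'): window [7,9] length 3
  Position 10 ('e'): window [7,10] length 4 -- new best
  Position 11 ('f'): repeat (last at 9), move window start to 10
  Position 11 ('f'): window [10,11] length 2
Longest substring with no repeats: "gafe" with length 4

4


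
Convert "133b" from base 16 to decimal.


Input: "133b" in base 16
Positional expansion:
  Digit '1' (value 1) x 16^3 = 4096
  Digit '3' (value 3) x 16^2 = 768
  Digit '3' (value 3) x 16^1 = 48
  Digit 'b' (value 11) x 16^0 = 11
Sum = 4923

4923


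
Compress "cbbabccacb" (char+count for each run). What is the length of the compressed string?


Input: cbbabccacb
Runs:
  'c' x 1 => "c1"
  'b' x 2 => "b2"
  'a' x 1 => "a1"
  'b' x 1 => "b1"
  'c' x 2 => "c2"
  'a' x 1 => "a1"
  'c' x 1 => "c1"
  'b' x 1 => "b1"
Compressed: "c1b2a1b1c2a1c1b1"
Compressed length: 16

16


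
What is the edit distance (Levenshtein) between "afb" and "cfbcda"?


Computing edit distance: "afb" -> "cfbcda"
DP table:
           c    f    b    c    d    a
      0    1    2    3    4    5    6
  a   1    1    2    3    4    5    5
  f   2    2    1    2    3    4    5
  b   3    3    2    1    2    3    4
Edit distance = dp[3][6] = 4

4


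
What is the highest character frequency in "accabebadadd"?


Input: accabebadadd
Character counts:
  'a': 4
  'b': 2
  'c': 2
  'd': 3
  'e': 1
Maximum frequency: 4

4


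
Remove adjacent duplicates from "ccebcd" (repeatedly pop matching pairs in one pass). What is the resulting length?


Input: ccebcd
Stack-based adjacent duplicate removal:
  Read 'c': push. Stack: c
  Read 'c': matches stack top 'c' => pop. Stack: (empty)
  Read 'e': push. Stack: e
  Read 'b': push. Stack: eb
  Read 'c': push. Stack: ebc
  Read 'd': push. Stack: ebcd
Final stack: "ebcd" (length 4)

4


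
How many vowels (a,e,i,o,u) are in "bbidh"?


Input: bbidh
Checking each character:
  'b' at position 0: consonant
  'b' at position 1: consonant
  'i' at position 2: vowel (running total: 1)
  'd' at position 3: consonant
  'h' at position 4: consonant
Total vowels: 1

1


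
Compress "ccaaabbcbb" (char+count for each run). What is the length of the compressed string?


Input: ccaaabbcbb
Runs:
  'c' x 2 => "c2"
  'a' x 3 => "a3"
  'b' x 2 => "b2"
  'c' x 1 => "c1"
  'b' x 2 => "b2"
Compressed: "c2a3b2c1b2"
Compressed length: 10

10


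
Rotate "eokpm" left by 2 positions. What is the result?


Input: "eokpm", rotate left by 2
First 2 characters: "eo"
Remaining characters: "kpm"
Concatenate remaining + first: "kpm" + "eo" = "kpmeo"

kpmeo


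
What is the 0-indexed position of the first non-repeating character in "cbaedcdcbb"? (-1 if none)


Input: cbaedcdcbb
Character frequencies:
  'a': 1
  'b': 3
  'c': 3
  'd': 2
  'e': 1
Scanning left to right for freq == 1:
  Position 0 ('c'): freq=3, skip
  Position 1 ('b'): freq=3, skip
  Position 2 ('a'): unique! => answer = 2

2


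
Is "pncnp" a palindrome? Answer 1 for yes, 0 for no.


Input: pncnp
Reversed: pncnp
  Compare pos 0 ('p') with pos 4 ('p'): match
  Compare pos 1 ('n') with pos 3 ('n'): match
Result: palindrome

1


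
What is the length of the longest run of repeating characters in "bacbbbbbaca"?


Input: "bacbbbbbaca"
Scanning for longest run:
  Position 1 ('a'): new char, reset run to 1
  Position 2 ('c'): new char, reset run to 1
  Position 3 ('b'): new char, reset run to 1
  Position 4 ('b'): continues run of 'b', length=2
  Position 5 ('b'): continues run of 'b', length=3
  Position 6 ('b'): continues run of 'b', length=4
  Position 7 ('b'): continues run of 'b', length=5
  Position 8 ('a'): new char, reset run to 1
  Position 9 ('c'): new char, reset run to 1
  Position 10 ('a'): new char, reset run to 1
Longest run: 'b' with length 5

5


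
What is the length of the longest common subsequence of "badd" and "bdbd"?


LCS of "badd" and "bdbd"
DP table:
           b    d    b    d
      0    0    0    0    0
  b   0    1    1    1    1
  a   0    1    1    1    1
  d   0    1    2    2    2
  d   0    1    2    2    3
LCS length = dp[4][4] = 3

3


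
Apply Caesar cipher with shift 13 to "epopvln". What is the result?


Caesar cipher: shift "epopvln" by 13
  'e' (pos 4) + 13 = pos 17 = 'r'
  'p' (pos 15) + 13 = pos 2 = 'c'
  'o' (pos 14) + 13 = pos 1 = 'b'
  'p' (pos 15) + 13 = pos 2 = 'c'
  'v' (pos 21) + 13 = pos 8 = 'i'
  'l' (pos 11) + 13 = pos 24 = 'y'
  'n' (pos 13) + 13 = pos 0 = 'a'
Result: rcbciya

rcbciya


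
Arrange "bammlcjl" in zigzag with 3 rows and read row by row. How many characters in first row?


Zigzag "bammlcjl" into 3 rows:
Placing characters:
  'b' => row 0
  'a' => row 1
  'm' => row 2
  'm' => row 1
  'l' => row 0
  'c' => row 1
  'j' => row 2
  'l' => row 1
Rows:
  Row 0: "bl"
  Row 1: "amcl"
  Row 2: "mj"
First row length: 2

2


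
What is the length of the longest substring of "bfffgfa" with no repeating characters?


Input: "bfffgfa"
Sliding window (track last position of each char):
  Position 0 ('b'): window [0,0] length 1 -- new best
  Position 1 ('f'): window [0,1] length 2 -- new best
  Position 2 ('f'): repeat (last at 1), move window start to 2
  Position 2 ('f'): window [2,2] length 1
  Position 3 ('f'): repeat (last at 2), move window start to 3
  Position 3 ('f'): window [3,3] length 1
  Position 4 ('g'): window [3,4] length 2
  Position 5 ('f'): repeat (last at 3), move window start to 4
  Position 5 ('f'): window [4,5] length 2
  Position 6 ('a'): window [4,6] length 3 -- new best
Longest substring with no repeats: "gfa" with length 3

3


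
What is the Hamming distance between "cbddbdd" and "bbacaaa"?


Comparing "cbddbdd" and "bbacaaa" position by position:
  Position 0: 'c' vs 'b' => differ
  Position 1: 'b' vs 'b' => same
  Position 2: 'd' vs 'a' => differ
  Position 3: 'd' vs 'c' => differ
  Position 4: 'b' vs 'a' => differ
  Position 5: 'd' vs 'a' => differ
  Position 6: 'd' vs 'a' => differ
Total differences (Hamming distance): 6

6


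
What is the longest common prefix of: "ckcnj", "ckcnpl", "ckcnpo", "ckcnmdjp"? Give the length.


Words: ckcnj, ckcnpl, ckcnpo, ckcnmdjp
  Position 0: all 'c' => match
  Position 1: all 'k' => match
  Position 2: all 'c' => match
  Position 3: all 'n' => match
  Position 4: ('j', 'p', 'p', 'm') => mismatch, stop
LCP = "ckcn" (length 4)

4


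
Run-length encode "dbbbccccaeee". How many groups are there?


Input: dbbbccccaeee
Scanning for consecutive runs:
  Group 1: 'd' x 1 (positions 0-0)
  Group 2: 'b' x 3 (positions 1-3)
  Group 3: 'c' x 4 (positions 4-7)
  Group 4: 'a' x 1 (positions 8-8)
  Group 5: 'e' x 3 (positions 9-11)
Total groups: 5

5


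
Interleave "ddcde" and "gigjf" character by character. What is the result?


Interleaving "ddcde" and "gigjf":
  Position 0: 'd' from first, 'g' from second => "dg"
  Position 1: 'd' from first, 'i' from second => "di"
  Position 2: 'c' from first, 'g' from second => "cg"
  Position 3: 'd' from first, 'j' from second => "dj"
  Position 4: 'e' from first, 'f' from second => "ef"
Result: dgdicgdjef

dgdicgdjef


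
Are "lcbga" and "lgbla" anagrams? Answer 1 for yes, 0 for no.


Strings: "lcbga", "lgbla"
Sorted first:  abcgl
Sorted second: abgll
Differ at position 2: 'c' vs 'g' => not anagrams

0


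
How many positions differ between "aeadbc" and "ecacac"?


Comparing "aeadbc" and "ecacac" position by position:
  Position 0: 'a' vs 'e' => DIFFER
  Position 1: 'e' vs 'c' => DIFFER
  Position 2: 'a' vs 'a' => same
  Position 3: 'd' vs 'c' => DIFFER
  Position 4: 'b' vs 'a' => DIFFER
  Position 5: 'c' vs 'c' => same
Positions that differ: 4

4


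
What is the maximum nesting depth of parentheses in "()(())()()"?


Input: "()(())()()"
Tracking depth:
  Position 0 '(': depth becomes 1
  Position 1 ')': depth becomes 0
  Position 2 '(': depth becomes 1
  Position 3 '(': depth becomes 2
  Position 4 ')': depth becomes 1
  Position 5 ')': depth becomes 0
  Position 6 '(': depth becomes 1
  Position 7 ')': depth becomes 0
  Position 8 '(': depth becomes 1
  Position 9 ')': depth becomes 0
Maximum depth reached: 2

2


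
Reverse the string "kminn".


Input: kminn
Reading characters right to left:
  Position 4: 'n'
  Position 3: 'n'
  Position 2: 'i'
  Position 1: 'm'
  Position 0: 'k'
Reversed: nnimk

nnimk


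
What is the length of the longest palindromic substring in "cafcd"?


Input: "cafcd"
Checking substrings for palindromes:
  No multi-char palindromic substrings found
Longest palindromic substring: "c" with length 1

1


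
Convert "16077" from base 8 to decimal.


Input: "16077" in base 8
Positional expansion:
  Digit '1' (value 1) x 8^4 = 4096
  Digit '6' (value 6) x 8^3 = 3072
  Digit '0' (value 0) x 8^2 = 0
  Digit '7' (value 7) x 8^1 = 56
  Digit '7' (value 7) x 8^0 = 7
Sum = 7231

7231


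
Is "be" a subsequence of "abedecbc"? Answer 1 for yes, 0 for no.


Check if "be" is a subsequence of "abedecbc"
Greedy scan:
  Position 0 ('a'): no match needed
  Position 1 ('b'): matches sub[0] = 'b'
  Position 2 ('e'): matches sub[1] = 'e'
  Position 3 ('d'): no match needed
  Position 4 ('e'): no match needed
  Position 5 ('c'): no match needed
  Position 6 ('b'): no match needed
  Position 7 ('c'): no match needed
All 2 characters matched => is a subsequence

1


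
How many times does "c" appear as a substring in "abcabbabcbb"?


Searching for "c" in "abcabbabcbb"
Scanning each position:
  Position 0: "a" => no
  Position 1: "b" => no
  Position 2: "c" => MATCH
  Position 3: "a" => no
  Position 4: "b" => no
  Position 5: "b" => no
  Position 6: "a" => no
  Position 7: "b" => no
  Position 8: "c" => MATCH
  Position 9: "b" => no
  Position 10: "b" => no
Total occurrences: 2

2


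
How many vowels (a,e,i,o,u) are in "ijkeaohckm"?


Input: ijkeaohckm
Checking each character:
  'i' at position 0: vowel (running total: 1)
  'j' at position 1: consonant
  'k' at position 2: consonant
  'e' at position 3: vowel (running total: 2)
  'a' at position 4: vowel (running total: 3)
  'o' at position 5: vowel (running total: 4)
  'h' at position 6: consonant
  'c' at position 7: consonant
  'k' at position 8: consonant
  'm' at position 9: consonant
Total vowels: 4

4


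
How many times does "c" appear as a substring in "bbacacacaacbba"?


Searching for "c" in "bbacacacaacbba"
Scanning each position:
  Position 0: "b" => no
  Position 1: "b" => no
  Position 2: "a" => no
  Position 3: "c" => MATCH
  Position 4: "a" => no
  Position 5: "c" => MATCH
  Position 6: "a" => no
  Position 7: "c" => MATCH
  Position 8: "a" => no
  Position 9: "a" => no
  Position 10: "c" => MATCH
  Position 11: "b" => no
  Position 12: "b" => no
  Position 13: "a" => no
Total occurrences: 4

4


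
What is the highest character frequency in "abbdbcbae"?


Input: abbdbcbae
Character counts:
  'a': 2
  'b': 4
  'c': 1
  'd': 1
  'e': 1
Maximum frequency: 4

4


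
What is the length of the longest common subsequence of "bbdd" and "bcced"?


LCS of "bbdd" and "bcced"
DP table:
           b    c    c    e    d
      0    0    0    0    0    0
  b   0    1    1    1    1    1
  b   0    1    1    1    1    1
  d   0    1    1    1    1    2
  d   0    1    1    1    1    2
LCS length = dp[4][5] = 2

2


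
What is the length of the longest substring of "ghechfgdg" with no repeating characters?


Input: "ghechfgdg"
Sliding window (track last position of each char):
  Position 0 ('g'): window [0,0] length 1 -- new best
  Position 1 ('h'): window [0,1] length 2 -- new best
  Position 2 ('e'): window [0,2] length 3 -- new best
  Position 3 ('c'): window [0,3] length 4 -- new best
  Position 4 ('h'): repeat (last at 1), move window start to 2
  Position 4 ('h'): window [2,4] length 3
  Position 5 ('f'): window [2,5] length 4
  Position 6 ('g'): window [2,6] length 5 -- new best
  Position 7 ('d'): window [2,7] length 6 -- new best
  Position 8 ('g'): repeat (last at 6), move window start to 7
  Position 8 ('g'): window [7,8] length 2
Longest substring with no repeats: "echfgd" with length 6

6


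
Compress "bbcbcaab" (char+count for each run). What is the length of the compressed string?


Input: bbcbcaab
Runs:
  'b' x 2 => "b2"
  'c' x 1 => "c1"
  'b' x 1 => "b1"
  'c' x 1 => "c1"
  'a' x 2 => "a2"
  'b' x 1 => "b1"
Compressed: "b2c1b1c1a2b1"
Compressed length: 12

12


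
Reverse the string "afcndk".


Input: afcndk
Reading characters right to left:
  Position 5: 'k'
  Position 4: 'd'
  Position 3: 'n'
  Position 2: 'c'
  Position 1: 'f'
  Position 0: 'a'
Reversed: kdncfa

kdncfa


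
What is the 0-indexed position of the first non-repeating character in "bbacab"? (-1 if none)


Input: bbacab
Character frequencies:
  'a': 2
  'b': 3
  'c': 1
Scanning left to right for freq == 1:
  Position 0 ('b'): freq=3, skip
  Position 1 ('b'): freq=3, skip
  Position 2 ('a'): freq=2, skip
  Position 3 ('c'): unique! => answer = 3

3


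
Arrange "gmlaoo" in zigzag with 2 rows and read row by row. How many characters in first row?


Zigzag "gmlaoo" into 2 rows:
Placing characters:
  'g' => row 0
  'm' => row 1
  'l' => row 0
  'a' => row 1
  'o' => row 0
  'o' => row 1
Rows:
  Row 0: "glo"
  Row 1: "mao"
First row length: 3

3


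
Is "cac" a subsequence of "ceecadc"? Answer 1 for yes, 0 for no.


Check if "cac" is a subsequence of "ceecadc"
Greedy scan:
  Position 0 ('c'): matches sub[0] = 'c'
  Position 1 ('e'): no match needed
  Position 2 ('e'): no match needed
  Position 3 ('c'): no match needed
  Position 4 ('a'): matches sub[1] = 'a'
  Position 5 ('d'): no match needed
  Position 6 ('c'): matches sub[2] = 'c'
All 3 characters matched => is a subsequence

1


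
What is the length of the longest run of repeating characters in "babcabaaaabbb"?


Input: "babcabaaaabbb"
Scanning for longest run:
  Position 1 ('a'): new char, reset run to 1
  Position 2 ('b'): new char, reset run to 1
  Position 3 ('c'): new char, reset run to 1
  Position 4 ('a'): new char, reset run to 1
  Position 5 ('b'): new char, reset run to 1
  Position 6 ('a'): new char, reset run to 1
  Position 7 ('a'): continues run of 'a', length=2
  Position 8 ('a'): continues run of 'a', length=3
  Position 9 ('a'): continues run of 'a', length=4
  Position 10 ('b'): new char, reset run to 1
  Position 11 ('b'): continues run of 'b', length=2
  Position 12 ('b'): continues run of 'b', length=3
Longest run: 'a' with length 4

4


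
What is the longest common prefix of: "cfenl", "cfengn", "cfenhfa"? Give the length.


Words: cfenl, cfengn, cfenhfa
  Position 0: all 'c' => match
  Position 1: all 'f' => match
  Position 2: all 'e' => match
  Position 3: all 'n' => match
  Position 4: ('l', 'g', 'h') => mismatch, stop
LCP = "cfen" (length 4)

4


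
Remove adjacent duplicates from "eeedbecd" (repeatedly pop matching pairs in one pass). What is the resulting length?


Input: eeedbecd
Stack-based adjacent duplicate removal:
  Read 'e': push. Stack: e
  Read 'e': matches stack top 'e' => pop. Stack: (empty)
  Read 'e': push. Stack: e
  Read 'd': push. Stack: ed
  Read 'b': push. Stack: edb
  Read 'e': push. Stack: edbe
  Read 'c': push. Stack: edbec
  Read 'd': push. Stack: edbecd
Final stack: "edbecd" (length 6)

6


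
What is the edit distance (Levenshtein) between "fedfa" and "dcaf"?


Computing edit distance: "fedfa" -> "dcaf"
DP table:
           d    c    a    f
      0    1    2    3    4
  f   1    1    2    3    3
  e   2    2    2    3    4
  d   3    2    3    3    4
  f   4    3    3    4    3
  a   5    4    4    3    4
Edit distance = dp[5][4] = 4

4


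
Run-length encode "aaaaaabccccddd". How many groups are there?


Input: aaaaaabccccddd
Scanning for consecutive runs:
  Group 1: 'a' x 6 (positions 0-5)
  Group 2: 'b' x 1 (positions 6-6)
  Group 3: 'c' x 4 (positions 7-10)
  Group 4: 'd' x 3 (positions 11-13)
Total groups: 4

4


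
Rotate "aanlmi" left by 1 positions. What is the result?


Input: "aanlmi", rotate left by 1
First 1 characters: "a"
Remaining characters: "anlmi"
Concatenate remaining + first: "anlmi" + "a" = "anlmia"

anlmia


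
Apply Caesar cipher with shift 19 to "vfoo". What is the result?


Caesar cipher: shift "vfoo" by 19
  'v' (pos 21) + 19 = pos 14 = 'o'
  'f' (pos 5) + 19 = pos 24 = 'y'
  'o' (pos 14) + 19 = pos 7 = 'h'
  'o' (pos 14) + 19 = pos 7 = 'h'
Result: oyhh

oyhh


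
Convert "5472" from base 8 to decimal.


Input: "5472" in base 8
Positional expansion:
  Digit '5' (value 5) x 8^3 = 2560
  Digit '4' (value 4) x 8^2 = 256
  Digit '7' (value 7) x 8^1 = 56
  Digit '2' (value 2) x 8^0 = 2
Sum = 2874

2874


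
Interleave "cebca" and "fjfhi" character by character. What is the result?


Interleaving "cebca" and "fjfhi":
  Position 0: 'c' from first, 'f' from second => "cf"
  Position 1: 'e' from first, 'j' from second => "ej"
  Position 2: 'b' from first, 'f' from second => "bf"
  Position 3: 'c' from first, 'h' from second => "ch"
  Position 4: 'a' from first, 'i' from second => "ai"
Result: cfejbfchai

cfejbfchai


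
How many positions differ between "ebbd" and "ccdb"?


Comparing "ebbd" and "ccdb" position by position:
  Position 0: 'e' vs 'c' => DIFFER
  Position 1: 'b' vs 'c' => DIFFER
  Position 2: 'b' vs 'd' => DIFFER
  Position 3: 'd' vs 'b' => DIFFER
Positions that differ: 4

4


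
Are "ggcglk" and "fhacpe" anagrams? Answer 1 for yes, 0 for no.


Strings: "ggcglk", "fhacpe"
Sorted first:  cgggkl
Sorted second: acefhp
Differ at position 0: 'c' vs 'a' => not anagrams

0


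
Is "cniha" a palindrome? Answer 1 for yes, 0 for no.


Input: cniha
Reversed: ahinc
  Compare pos 0 ('c') with pos 4 ('a'): MISMATCH
  Compare pos 1 ('n') with pos 3 ('h'): MISMATCH
Result: not a palindrome

0


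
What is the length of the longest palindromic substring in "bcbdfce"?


Input: "bcbdfce"
Checking substrings for palindromes:
  [0:3] "bcb" (len 3) => palindrome
Longest palindromic substring: "bcb" with length 3

3


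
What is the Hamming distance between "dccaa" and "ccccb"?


Comparing "dccaa" and "ccccb" position by position:
  Position 0: 'd' vs 'c' => differ
  Position 1: 'c' vs 'c' => same
  Position 2: 'c' vs 'c' => same
  Position 3: 'a' vs 'c' => differ
  Position 4: 'a' vs 'b' => differ
Total differences (Hamming distance): 3

3


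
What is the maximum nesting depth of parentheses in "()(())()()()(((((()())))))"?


Input: "()(())()()()(((((()())))))"
Tracking depth:
  Position 0 '(': depth becomes 1
  Position 1 ')': depth becomes 0
  Position 2 '(': depth becomes 1
  Position 3 '(': depth becomes 2
  Position 4 ')': depth becomes 1
  Position 5 ')': depth becomes 0
  Position 6 '(': depth becomes 1
  Position 7 ')': depth becomes 0
  Position 8 '(': depth becomes 1
  Position 9 ')': depth becomes 0
  Position 10 '(': depth becomes 1
  Position 11 ')': depth becomes 0
  Position 12 '(': depth becomes 1
  Position 13 '(': depth becomes 2
  Position 14 '(': depth becomes 3
  Position 15 '(': depth becomes 4
  Position 16 '(': depth becomes 5
  Position 17 '(': depth becomes 6
  Position 18 ')': depth becomes 5
  Position 19 '(': depth becomes 6
  Position 20 ')': depth becomes 5
  Position 21 ')': depth becomes 4
  Position 22 ')': depth becomes 3
  Position 23 ')': depth becomes 2
  Position 24 ')': depth becomes 1
  Position 25 ')': depth becomes 0
Maximum depth reached: 6

6


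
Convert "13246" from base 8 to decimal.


Input: "13246" in base 8
Positional expansion:
  Digit '1' (value 1) x 8^4 = 4096
  Digit '3' (value 3) x 8^3 = 1536
  Digit '2' (value 2) x 8^2 = 128
  Digit '4' (value 4) x 8^1 = 32
  Digit '6' (value 6) x 8^0 = 6
Sum = 5798

5798


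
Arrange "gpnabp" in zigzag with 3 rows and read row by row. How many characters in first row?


Zigzag "gpnabp" into 3 rows:
Placing characters:
  'g' => row 0
  'p' => row 1
  'n' => row 2
  'a' => row 1
  'b' => row 0
  'p' => row 1
Rows:
  Row 0: "gb"
  Row 1: "pap"
  Row 2: "n"
First row length: 2

2


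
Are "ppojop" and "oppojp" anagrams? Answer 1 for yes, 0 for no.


Strings: "ppojop", "oppojp"
Sorted first:  jooppp
Sorted second: jooppp
Sorted forms match => anagrams

1


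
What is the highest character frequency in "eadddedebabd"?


Input: eadddedebabd
Character counts:
  'a': 2
  'b': 2
  'd': 5
  'e': 3
Maximum frequency: 5

5


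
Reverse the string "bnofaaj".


Input: bnofaaj
Reading characters right to left:
  Position 6: 'j'
  Position 5: 'a'
  Position 4: 'a'
  Position 3: 'f'
  Position 2: 'o'
  Position 1: 'n'
  Position 0: 'b'
Reversed: jaafonb

jaafonb


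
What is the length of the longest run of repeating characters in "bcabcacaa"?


Input: "bcabcacaa"
Scanning for longest run:
  Position 1 ('c'): new char, reset run to 1
  Position 2 ('a'): new char, reset run to 1
  Position 3 ('b'): new char, reset run to 1
  Position 4 ('c'): new char, reset run to 1
  Position 5 ('a'): new char, reset run to 1
  Position 6 ('c'): new char, reset run to 1
  Position 7 ('a'): new char, reset run to 1
  Position 8 ('a'): continues run of 'a', length=2
Longest run: 'a' with length 2

2


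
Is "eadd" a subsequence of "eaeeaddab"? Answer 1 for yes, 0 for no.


Check if "eadd" is a subsequence of "eaeeaddab"
Greedy scan:
  Position 0 ('e'): matches sub[0] = 'e'
  Position 1 ('a'): matches sub[1] = 'a'
  Position 2 ('e'): no match needed
  Position 3 ('e'): no match needed
  Position 4 ('a'): no match needed
  Position 5 ('d'): matches sub[2] = 'd'
  Position 6 ('d'): matches sub[3] = 'd'
  Position 7 ('a'): no match needed
  Position 8 ('b'): no match needed
All 4 characters matched => is a subsequence

1


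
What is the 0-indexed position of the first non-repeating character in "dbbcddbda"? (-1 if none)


Input: dbbcddbda
Character frequencies:
  'a': 1
  'b': 3
  'c': 1
  'd': 4
Scanning left to right for freq == 1:
  Position 0 ('d'): freq=4, skip
  Position 1 ('b'): freq=3, skip
  Position 2 ('b'): freq=3, skip
  Position 3 ('c'): unique! => answer = 3

3
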